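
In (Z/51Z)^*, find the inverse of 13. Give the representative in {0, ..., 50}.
Apply the extended Euclidean algorithm to (51, 13), tracking rows (r, s, t) with s·51 + t·13 = r. Each division r_prev = q·r_cur + r_new produces the new row as (previous row) − q·(current row):
  row A: (51, 1, 0)   [1·51 + 0·13 = 51]
  row B: (13, 0, 1)   [0·51 + 1·13 = 13]
  51 = 3·13 + 12   → row C = row A − 3·row B = (12, 1, −3)   [check: 1·51 − 3·13 = 12]
  13 = 1·12 + 1   → row D = row B − 1·row C = (1, −1, 4)   [check: −1·51 + 4·13 = 1]
  12 = 12·1 + 0   → remainder 0, stop. gcd = 1 (last nonzero row D).
The gcd is 1, so 13 is invertible mod 51. The last nonzero row gives −1·51 + 4·13 = 1, so t = 4. So 13^(−1) ≡ 4 (mod 51). Verify: 13 · 4 = 52 ≡ 1 (mod 51). ✓

Final answer: 13^(−1) ≡ 4 (mod 51)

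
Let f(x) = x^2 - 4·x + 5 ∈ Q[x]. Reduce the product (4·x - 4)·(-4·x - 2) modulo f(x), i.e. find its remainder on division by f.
a · b ≡ 88 - 56·x (mod f(x))

First multiply in Q[x] without reducing: a · b = -16·x^2 + 8·x + 8. Now divide by f(x) = x^2 - 4·x + 5, eliminating the leading term at each step:
  leading term -16·x^2: subtract (-16)·f(x) = -16·x^2 + 64·x - 80, leaving 88 - 56·x
The degree is now < 2, so this is the remainder. Hence a · b ≡ 88 - 56·x in Q[x]/(f).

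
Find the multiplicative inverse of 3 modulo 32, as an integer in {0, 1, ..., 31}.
3^(−1) ≡ 11 (mod 32)

Apply the extended Euclidean algorithm to (32, 3), tracking rows (r, s, t) with s·32 + t·3 = r. Each division r_prev = q·r_cur + r_new produces the new row as (previous row) − q·(current row):
  row A: (32, 1, 0)   [1·32 + 0·3 = 32]
  row B: (3, 0, 1)   [0·32 + 1·3 = 3]
  32 = 10·3 + 2   → row C = row A − 10·row B = (2, 1, −10)   [check: 1·32 − 10·3 = 2]
  3 = 1·2 + 1   → row D = row B − 1·row C = (1, −1, 11)   [check: −1·32 + 11·3 = 1]
  2 = 2·1 + 0   → remainder 0, stop. gcd = 1 (last nonzero row D).
The gcd is 1, so 3 is invertible mod 32. The last nonzero row gives −1·32 + 11·3 = 1, so t = 11. So 3^(−1) ≡ 11 (mod 32). Verify: 3 · 11 = 33 ≡ 1 (mod 32). ✓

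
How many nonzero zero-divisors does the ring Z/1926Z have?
In Z/1926Z each nonzero element is either a unit (gcd with 1926 is 1) or a zero-divisor (gcd > 1). The number of units is φ(1926): factorise 1926 = 2 · 3^2 · 107, so φ(1926) = (2 − 1) · (3^2 − 3^1) · (107 − 1) = 1 · 6 · 106 = 636. The nonzero elements number 1926 − 1 = 1925. Hence the nonzero zero-divisors number 1925 − 636 = 1289.

Final answer: Z/1926Z has 1289 nonzero zero-divisors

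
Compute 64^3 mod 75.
Use repeated squaring. Binary(3) = 11. Walk through the bits of the exponent 3 left-to-right: at each bit after the leading one, square the running value, then multiply by 64 if the bit is 1 (always reducing mod 75):
  bit 1 = 1 (leading): start with 64.
  bit 2 = 1: square 64^2 = 4096 ≡ 46; bit is 1, so multiply 46·64 = 2944 ≡ 19 (mod 75).
Final value: 64^3 ≡ 19 (mod 75).

Final answer: 19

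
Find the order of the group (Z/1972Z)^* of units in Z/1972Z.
(Z/1972Z)^* consists of the classes a with gcd(a, 1972) = 1, so its order is φ(1972). φ is multiplicative, with φ(p^e) = p^e − p^(e−1). Factorise 1972 = 2^2 · 17 · 29. Then
  φ(1972) = (2^2 − 2^1) · (17 − 1) · (29 − 1) = 2 · 16 · 28 = 896.
Thus |(Z/1972Z)^*| = 896.

Final answer: |(Z/1972Z)^*| = 896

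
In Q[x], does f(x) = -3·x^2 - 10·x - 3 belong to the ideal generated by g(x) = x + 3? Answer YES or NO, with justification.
YES

In Q[x] the ideal (g) consists of all multiples of g, so f ∈ (g) iff g | f, i.e. iff the remainder of f on division by g is 0. Divide f by g (g is monic, so eliminate the leading term of the running remainder at each step):
  leading term -3·x^2: subtract (-3·x)·g(x) = -3·x^2 - 9·x, leaving -x - 3
  leading term -x: subtract (-1)·g(x) = -x - 3, leaving 0
The remainder is 0, so f(x) = g(x) · h(x) with h(x) = -3·x - 1. Hence g | f, i.e. f ∈ (g).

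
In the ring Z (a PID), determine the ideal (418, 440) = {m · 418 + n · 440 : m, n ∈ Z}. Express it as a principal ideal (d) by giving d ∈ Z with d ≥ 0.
In the PID Z, (a, b) is generated by gcd(a, b). Compute gcd(440, 418) with the extended Euclidean algorithm, tracking rows (r, s, t) with s·440 + t·418 = r:
  row A: (440, 1, 0)   [1·440 + 0·418 = 440]
  row B: (418, 0, 1)   [0·440 + 1·418 = 418]
  440 = 1·418 + 22   → row C = row A − 1·row B = (22, 1, −1)   [check: 1·440 − 1·418 = 22]
  418 = 19·22 + 0   → remainder 0, stop. gcd = 22 (last nonzero row C).
So gcd(418, 440) = 22, with Bézout identity 1·440 − 1·418 = 22. Containment (⊇): the Bézout identity exhibits 22 as an element of (418, 440), giving (22) ⊆ (418, 440). Containment (⊆): since 22 | 418 and 22 | 440 (418 = 22·19, 440 = 22·20), every Z-linear combination of 418 and 440 is divisible by 22, so (418, 440) ⊆ (22). Therefore (418, 440) = (22), d = 22.

Final answer: (418, 440) = (22); d = 22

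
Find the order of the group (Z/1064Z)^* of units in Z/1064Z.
(Z/1064Z)^* consists of the classes a with gcd(a, 1064) = 1, so its order is φ(1064). φ is multiplicative, with φ(p^e) = p^e − p^(e−1). Factorise 1064 = 2^3 · 7 · 19. Then
  φ(1064) = (2^3 − 2^2) · (7 − 1) · (19 − 1) = 4 · 6 · 18 = 432.
Thus |(Z/1064Z)^*| = 432.

Final answer: |(Z/1064Z)^*| = 432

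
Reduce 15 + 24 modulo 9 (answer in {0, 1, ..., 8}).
3

Reduce the summands first: 15 ≡ 6, 24 ≡ 6 (mod 9), so 15 + 24 ≡ 6 + 6 (mod 9). 6 + 6 = 12; 12 = 1·9 + 3, so (15 + 24) mod 9 = 3.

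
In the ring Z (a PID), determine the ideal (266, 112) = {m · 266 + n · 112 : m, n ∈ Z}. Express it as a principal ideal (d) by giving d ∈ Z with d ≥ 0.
(266, 112) = (14); d = 14

In the PID Z, (a, b) is generated by gcd(a, b). Compute gcd(266, 112) with the extended Euclidean algorithm, tracking rows (r, s, t) with s·266 + t·112 = r:
  row A: (266, 1, 0)   [1·266 + 0·112 = 266]
  row B: (112, 0, 1)   [0·266 + 1·112 = 112]
  266 = 2·112 + 42   → row C = row A − 2·row B = (42, 1, −2)   [check: 1·266 − 2·112 = 42]
  112 = 2·42 + 28   → row D = row B − 2·row C = (28, −2, 5)   [check: −2·266 + 5·112 = 28]
  42 = 1·28 + 14   → row E = row C − 1·row D = (14, 3, −7)   [check: 3·266 − 7·112 = 14]
  28 = 2·14 + 0   → remainder 0, stop. gcd = 14 (last nonzero row E).
So gcd(266, 112) = 14, with Bézout identity 3·266 − 7·112 = 14. Containment (⊇): the Bézout identity exhibits 14 as an element of (266, 112), giving (14) ⊆ (266, 112). Containment (⊆): since 14 | 266 and 14 | 112 (266 = 14·19, 112 = 14·8), every Z-linear combination of 266 and 112 is divisible by 14, so (266, 112) ⊆ (14). Therefore (266, 112) = (14), d = 14.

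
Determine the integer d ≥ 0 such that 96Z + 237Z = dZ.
(96, 237) = (3); d = 3

In the PID Z, (a, b) is generated by gcd(a, b). Compute gcd(237, 96) with the extended Euclidean algorithm, tracking rows (r, s, t) with s·237 + t·96 = r:
  row A: (237, 1, 0)   [1·237 + 0·96 = 237]
  row B: (96, 0, 1)   [0·237 + 1·96 = 96]
  237 = 2·96 + 45   → row C = row A − 2·row B = (45, 1, −2)   [check: 1·237 − 2·96 = 45]
  96 = 2·45 + 6   → row D = row B − 2·row C = (6, −2, 5)   [check: −2·237 + 5·96 = 6]
  45 = 7·6 + 3   → row E = row C − 7·row D = (3, 15, −37)   [check: 15·237 − 37·96 = 3]
  6 = 2·3 + 0   → remainder 0, stop. gcd = 3 (last nonzero row E).
So gcd(96, 237) = 3, with Bézout identity 15·237 − 37·96 = 3. Containment (⊇): the Bézout identity exhibits 3 as an element of (96, 237), giving (3) ⊆ (96, 237). Containment (⊆): since 3 | 96 and 3 | 237 (96 = 3·32, 237 = 3·79), every Z-linear combination of 96 and 237 is divisible by 3, so (96, 237) ⊆ (3). Therefore (96, 237) = (3), d = 3.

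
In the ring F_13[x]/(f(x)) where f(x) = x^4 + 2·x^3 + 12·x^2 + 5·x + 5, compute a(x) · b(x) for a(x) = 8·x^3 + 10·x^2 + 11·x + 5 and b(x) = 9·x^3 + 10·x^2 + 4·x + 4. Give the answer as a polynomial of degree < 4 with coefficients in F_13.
a · b ≡ 2·x^3 + 12·x^2 + 5·x (mod f(x))

Multiply as integer polynomials: a · b = 72·x^6 + 170·x^5 + 231·x^4 + 227·x^3 + 134·x^2 + 64·x + 20. Reducing coefficients mod 13: a · b ≡ 7·x^6 + x^5 + 10·x^4 + 6·x^3 + 4·x^2 + 12·x + 7. Now divide by f(x) = x^4 + 2·x^3 + 12·x^2 + 5·x + 5 in F_13[x], eliminating the leading term at each step:
  leading term 7·x^6: subtract (7·x^2)·f(x) = 7·x^6 + x^5 + 6·x^4 + 9·x^3 + 9·x^2, leaving 4·x^4 + 10·x^3 + 8·x^2 + 12·x + 7 (coefficients mod 13)
  leading term 4·x^4: subtract (4)·f(x) = 4·x^4 + 8·x^3 + 9·x^2 + 7·x + 7, leaving 2·x^3 + 12·x^2 + 5·x (coefficients mod 13)
The degree is now < 4, so this is the remainder. Hence a · b ≡ 2·x^3 + 12·x^2 + 5·x in F_13[x]/(f).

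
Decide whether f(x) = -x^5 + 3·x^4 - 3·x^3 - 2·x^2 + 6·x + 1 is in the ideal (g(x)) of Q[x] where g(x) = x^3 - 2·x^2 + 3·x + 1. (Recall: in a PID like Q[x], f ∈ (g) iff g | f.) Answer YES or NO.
In Q[x] the ideal (g) consists of all multiples of g, so f ∈ (g) iff g | f, i.e. iff the remainder of f on division by g is 0. Divide f by g (g is monic, so eliminate the leading term of the running remainder at each step):
  leading term -x^5: subtract (-x^2)·g(x) = -x^5 + 2·x^4 - 3·x^3 - x^2, leaving x^4 - x^2 + 6·x + 1
  leading term x^4: subtract (x)·g(x) = x^4 - 2·x^3 + 3·x^2 + x, leaving 2·x^3 - 4·x^2 + 5·x + 1
  leading term 2·x^3: subtract (2)·g(x) = 2·x^3 - 4·x^2 + 6·x + 2, leaving -x - 1
The remainder r(x) = -x - 1 ≠ 0 (and deg r < deg g), so g ∤ f, i.e. f ∉ (g).

Final answer: NO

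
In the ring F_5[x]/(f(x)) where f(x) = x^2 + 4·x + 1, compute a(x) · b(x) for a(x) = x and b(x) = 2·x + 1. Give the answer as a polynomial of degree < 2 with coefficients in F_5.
a · b ≡ 3·x + 3 (mod f(x))

Multiply as integer polynomials: a · b = 2·x^2 + x. Reducing coefficients mod 5: a · b ≡ 2·x^2 + x. Now divide by f(x) = x^2 + 4·x + 1 in F_5[x], eliminating the leading term at each step:
  leading term 2·x^2: subtract (2)·f(x) = 2·x^2 + 3·x + 2, leaving 3·x + 3 (coefficients mod 5)
The degree is now < 2, so this is the remainder. Hence a · b ≡ 3·x + 3 in F_5[x]/(f).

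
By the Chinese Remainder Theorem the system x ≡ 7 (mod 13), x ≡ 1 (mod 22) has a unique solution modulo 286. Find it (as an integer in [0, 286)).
x ≡ 111 (mod 286); the representative in [0, 286) is 111

The moduli 13, 22 are pairwise coprime, so by the CRT there is a unique solution mod 13·22 = 286.
Solve by successive substitution. Start with x ≡ 7 (mod 13).
  Combine with x ≡ 1 (mod 22): write x = 7 + 13·t and require 7 + 13·t ≡ 1 (mod 22), i.e. 13·t ≡ 1 − 7 ≡ 16 (mod 22). Since 13^(−1) ≡ 17 (mod 22), t ≡ 17·16 ≡ 8 (mod 22). So x ≡ 7 + 13·8 = 111 (mod 286).
Unique solution in [0, 286): x = 111.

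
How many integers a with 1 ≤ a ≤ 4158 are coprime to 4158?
The number of a ∈ {1, ..., 4158} with gcd(a, 4158) = 1 is by definition Euler's totient φ(4158). φ is multiplicative, with φ(p^e) = p^e − p^(e−1). Factorise 4158 = 2 · 3^3 · 7 · 11. Then
  φ(4158) = (2 − 1) · (3^3 − 3^2) · (7 − 1) · (11 − 1) = 1 · 18 · 6 · 10 = 1080.
So there are 1080 such integers.

Final answer: 1080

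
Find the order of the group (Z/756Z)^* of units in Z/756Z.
|(Z/756Z)^*| = 216

(Z/756Z)^* consists of the classes a with gcd(a, 756) = 1, so its order is φ(756). φ is multiplicative, with φ(p^e) = p^e − p^(e−1). Factorise 756 = 2^2 · 3^3 · 7. Then
  φ(756) = (2^2 − 2^1) · (3^3 − 3^2) · (7 − 1) = 2 · 18 · 6 = 216.
Thus |(Z/756Z)^*| = 216.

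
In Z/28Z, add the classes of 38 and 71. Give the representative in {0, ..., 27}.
Reduce the summands first: 38 ≡ 10, 71 ≡ 15 (mod 28), so 38 + 71 ≡ 10 + 15 (mod 28). 10 + 15 = 25; 25 = 0·28 + 25, so (38 + 71) mod 28 = 25.

Final answer: 25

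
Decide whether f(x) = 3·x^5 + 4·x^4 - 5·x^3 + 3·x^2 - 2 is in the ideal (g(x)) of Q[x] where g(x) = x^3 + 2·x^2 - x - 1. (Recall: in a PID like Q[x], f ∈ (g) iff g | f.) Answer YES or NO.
YES

In Q[x] the ideal (g) consists of all multiples of g, so f ∈ (g) iff g | f, i.e. iff the remainder of f on division by g is 0. Divide f by g (g is monic, so eliminate the leading term of the running remainder at each step):
  leading term 3·x^5: subtract (3·x^2)·g(x) = 3·x^5 + 6·x^4 - 3·x^3 - 3·x^2, leaving -2·x^4 - 2·x^3 + 6·x^2 - 2
  leading term -2·x^4: subtract (-2·x)·g(x) = -2·x^4 - 4·x^3 + 2·x^2 + 2·x, leaving 2·x^3 + 4·x^2 - 2·x - 2
  leading term 2·x^3: subtract (2)·g(x) = 2·x^3 + 4·x^2 - 2·x - 2, leaving 0
The remainder is 0, so f(x) = g(x) · h(x) with h(x) = 3·x^2 - 2·x + 2. Hence g | f, i.e. f ∈ (g).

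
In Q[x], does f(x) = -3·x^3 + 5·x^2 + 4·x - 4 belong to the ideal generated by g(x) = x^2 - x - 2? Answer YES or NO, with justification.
In Q[x] the ideal (g) consists of all multiples of g, so f ∈ (g) iff g | f, i.e. iff the remainder of f on division by g is 0. Divide f by g (g is monic, so eliminate the leading term of the running remainder at each step):
  leading term -3·x^3: subtract (-3·x)·g(x) = -3·x^3 + 3·x^2 + 6·x, leaving 2·x^2 - 2·x - 4
  leading term 2·x^2: subtract (2)·g(x) = 2·x^2 - 2·x - 4, leaving 0
The remainder is 0, so f(x) = g(x) · h(x) with h(x) = 2 - 3·x. Hence g | f, i.e. f ∈ (g).

Final answer: YES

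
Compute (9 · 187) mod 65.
Reduce the factors first: 187 ≡ 57 (mod 65), so 9 · 187 ≡ 9 · 57 (mod 65). 9 · 57 = 513. Dividing by 65: 513 = 7·65 + 58. So (9 · 187) mod 65 = 58.

Final answer: 58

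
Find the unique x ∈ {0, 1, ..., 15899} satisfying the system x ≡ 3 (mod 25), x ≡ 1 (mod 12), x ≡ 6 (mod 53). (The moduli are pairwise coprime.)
The moduli 25, 12, 53 are pairwise coprime, so by the CRT there is a unique solution mod 25·12·53 = 15900.
Solve by successive substitution. Start with x ≡ 3 (mod 25).
  Combine with x ≡ 1 (mod 12): write x = 3 + 25·t and require 3 + 25·t ≡ 1 (mod 12), i.e. 25·t ≡ 1 − 3 ≡ 10 (mod 12). Since 25^(−1) ≡ 1 (mod 12) (25 ≡ 1 (mod 12)), t ≡ 1·10 ≡ 10 (mod 12). So x ≡ 3 + 25·10 = 253 (mod 300).
  Combine with x ≡ 6 (mod 53): write x = 253 + 300·t and require 253 + 300·t ≡ 6 (mod 53), i.e. 300·t ≡ 6 − 253 ≡ 18 (mod 53). Since 300^(−1) ≡ 50 (mod 53) (300 ≡ 35 (mod 53)), t ≡ 50·18 ≡ 52 (mod 53). So x ≡ 253 + 300·52 = 15853 (mod 15900).
Unique solution in [0, 15900): x = 15853.

Final answer: x ≡ 15853 (mod 15900); the representative in [0, 15900) is 15853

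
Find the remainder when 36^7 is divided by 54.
0

Use repeated squaring. Binary(7) = 111. Walk through the bits of the exponent 7 left-to-right: at each bit after the leading one, square the running value, then multiply by 36 if the bit is 1 (always reducing mod 54):
  bit 1 = 1 (leading): start with 36.
  bit 2 = 1: square 36^2 = 1296 ≡ 0; bit is 1, so multiply 0·36 = 0 (mod 54).
  bit 3 = 1: square 0^2 = 0; bit is 1, so multiply 0·36 = 0 (mod 54).
Final value: 36^7 ≡ 0 (mod 54).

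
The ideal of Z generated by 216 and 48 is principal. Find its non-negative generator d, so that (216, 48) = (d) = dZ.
In the PID Z, (a, b) is generated by gcd(a, b). Compute gcd(216, 48) with the extended Euclidean algorithm, tracking rows (r, s, t) with s·216 + t·48 = r:
  row A: (216, 1, 0)   [1·216 + 0·48 = 216]
  row B: (48, 0, 1)   [0·216 + 1·48 = 48]
  216 = 4·48 + 24   → row C = row A − 4·row B = (24, 1, −4)   [check: 1·216 − 4·48 = 24]
  48 = 2·24 + 0   → remainder 0, stop. gcd = 24 (last nonzero row C).
So gcd(216, 48) = 24, with Bézout identity 1·216 − 4·48 = 24. Containment (⊇): the Bézout identity exhibits 24 as an element of (216, 48), giving (24) ⊆ (216, 48). Containment (⊆): since 24 | 216 and 24 | 48 (216 = 24·9, 48 = 24·2), every Z-linear combination of 216 and 48 is divisible by 24, so (216, 48) ⊆ (24). Therefore (216, 48) = (24), d = 24.

Final answer: (216, 48) = (24); d = 24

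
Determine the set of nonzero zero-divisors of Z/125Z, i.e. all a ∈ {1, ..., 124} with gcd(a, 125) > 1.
nonzero zero-divisors of Z/125Z = {5, 10, 15, 20, 25, 30, 35, 40, 45, 50, 55, 60, 65, 70, 75, 80, 85, 90, 95, 100, 105, 110, 115, 120}

An element a ∈ Z/125Z (with a ≠ 0) is a zero-divisor iff gcd(a, 125) > 1 (because a is a unit precisely when gcd(a, n) = 1, and in Z/nZ every nonzero, non-unit element is a zero-divisor). Scan a = 1, ..., 124 and keep those with gcd(a, 125) > 1:
  gcd(5, 125) = 5, gcd(10, 125) = 5, gcd(15, 125) = 5, gcd(20, 125) = 5, gcd(25, 125) = 25, gcd(30, 125) = 5, gcd(35, 125) = 5, gcd(40, 125) = 5, gcd(45, 125) = 5, gcd(50, 125) = 25, gcd(55, 125) = 5, gcd(60, 125) = 5, gcd(65, 125) = 5, gcd(70, 125) = 5, gcd(75, 125) = 25, gcd(80, 125) = 5, gcd(85, 125) = 5, gcd(90, 125) = 5, gcd(95, 125) = 5, gcd(100, 125) = 25, gcd(105, 125) = 5, gcd(110, 125) = 5, gcd(115, 125) = 5, gcd(120, 125) = 5.
All other a ∈ {1, ..., 124} have gcd(a, 125) = 1 and are units. So the nonzero zero-divisors are exactly the 24 values of a appearing in this scan.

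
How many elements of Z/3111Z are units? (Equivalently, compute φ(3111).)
Z/3111Z has φ(3111) = 1920 units

An element a ∈ Z/3111Z is a unit iff gcd(a, 3111) = 1, so the number of units is φ(3111). φ is multiplicative, with φ(p^e) = p^e − p^(e−1). Factorise 3111 = 3 · 17 · 61. Then
  φ(3111) = (3 − 1) · (17 − 1) · (61 − 1) = 2 · 16 · 60 = 1920.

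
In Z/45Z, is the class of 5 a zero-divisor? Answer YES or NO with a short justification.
gcd(5, 45) = 5 > 1, so 5 is not a unit in Z/45Z. In Z/nZ every nonzero non-unit is a zero-divisor: explicitly, take b = 45/gcd = 9 ≠ 0 (mod 45); then 5·9 = 45 = 1·45, i.e. 5·9 ≡ 0 (mod 45). So 5 is a zero-divisor.

Final answer: YES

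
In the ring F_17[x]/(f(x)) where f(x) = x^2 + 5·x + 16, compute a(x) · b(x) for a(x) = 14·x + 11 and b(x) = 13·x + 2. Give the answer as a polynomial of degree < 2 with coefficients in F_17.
a · b ≡ 9·x (mod f(x))

Multiply as integer polynomials: a · b = 182·x^2 + 171·x + 22. Reducing coefficients mod 17: a · b ≡ 12·x^2 + x + 5. Now divide by f(x) = x^2 + 5·x + 16 in F_17[x], eliminating the leading term at each step:
  leading term 12·x^2: subtract (12)·f(x) = 12·x^2 + 9·x + 5, leaving 9·x (coefficients mod 17)
The degree is now < 2, so this is the remainder. Hence a · b ≡ 9·x in F_17[x]/(f).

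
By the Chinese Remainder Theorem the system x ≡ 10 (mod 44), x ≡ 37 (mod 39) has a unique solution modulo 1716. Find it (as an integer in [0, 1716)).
The moduli 44, 39 are pairwise coprime, so by the CRT there is a unique solution mod 44·39 = 1716.
Solve by successive substitution. Start with x ≡ 10 (mod 44).
  Combine with x ≡ 37 (mod 39): write x = 10 + 44·t and require 10 + 44·t ≡ 37 (mod 39), i.e. 44·t ≡ 37 − 10 ≡ 27 (mod 39). Since 44^(−1) ≡ 8 (mod 39) (44 ≡ 5 (mod 39)), t ≡ 8·27 ≡ 21 (mod 39). So x ≡ 10 + 44·21 = 934 (mod 1716).
Unique solution in [0, 1716): x = 934.

Final answer: x ≡ 934 (mod 1716); the representative in [0, 1716) is 934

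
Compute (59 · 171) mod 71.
Reduce the factors first: 171 ≡ 29 (mod 71), so 59 · 171 ≡ 59 · 29 (mod 71). 59 · 29 = 1711. Dividing by 71: 1711 = 24·71 + 7. So (59 · 171) mod 71 = 7.

Final answer: 7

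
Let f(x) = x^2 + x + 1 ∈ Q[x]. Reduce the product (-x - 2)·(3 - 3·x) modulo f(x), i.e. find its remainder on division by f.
a · b ≡ -9 (mod f(x))

First multiply in Q[x] without reducing: a · b = 3·x^2 + 3·x - 6. Now divide by f(x) = x^2 + x + 1, eliminating the leading term at each step:
  leading term 3·x^2: subtract (3)·f(x) = 3·x^2 + 3·x + 3, leaving -9
The degree is now < 2, so this is the remainder. Hence a · b ≡ -9 in Q[x]/(f).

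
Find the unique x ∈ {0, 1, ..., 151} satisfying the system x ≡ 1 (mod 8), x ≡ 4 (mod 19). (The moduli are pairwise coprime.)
The moduli 8, 19 are pairwise coprime, so by the CRT there is a unique solution mod 8·19 = 152.
Solve by successive substitution. Start with x ≡ 1 (mod 8).
  Combine with x ≡ 4 (mod 19): write x = 1 + 8·t and require 1 + 8·t ≡ 4 (mod 19), i.e. 8·t ≡ 4 − 1 ≡ 3 (mod 19). Since 8^(−1) ≡ 12 (mod 19), t ≡ 12·3 ≡ 17 (mod 19). So x ≡ 1 + 8·17 = 137 (mod 152).
Unique solution in [0, 152): x = 137.

Final answer: x ≡ 137 (mod 152); the representative in [0, 152) is 137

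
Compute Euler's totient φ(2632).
φ(2632) = 1104

φ is multiplicative, with φ(p^e) = p^e − p^(e−1). Factorise 2632 = 2^3 · 7 · 47. Then
  φ(2632) = (2^3 − 2^2) · (7 − 1) · (47 − 1) = 4 · 6 · 46 = 1104.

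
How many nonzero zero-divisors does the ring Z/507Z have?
Z/507Z has 194 nonzero zero-divisors

In Z/507Z each nonzero element is either a unit (gcd with 507 is 1) or a zero-divisor (gcd > 1). The number of units is φ(507): factorise 507 = 3 · 13^2, so φ(507) = (3 − 1) · (13^2 − 13^1) = 2 · 156 = 312. The nonzero elements number 507 − 1 = 506. Hence the nonzero zero-divisors number 506 − 312 = 194.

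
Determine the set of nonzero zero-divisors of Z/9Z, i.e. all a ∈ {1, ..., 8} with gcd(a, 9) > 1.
An element a ∈ Z/9Z (with a ≠ 0) is a zero-divisor iff gcd(a, 9) > 1 (because a is a unit precisely when gcd(a, n) = 1, and in Z/nZ every nonzero, non-unit element is a zero-divisor). Scan a = 1, ..., 8 and keep those with gcd(a, 9) > 1:
  gcd(3, 9) = 3, gcd(6, 9) = 3.
All other a ∈ {1, ..., 8} have gcd(a, 9) = 1 and are units. So the nonzero zero-divisors are exactly the 2 values of a appearing in this scan.

Final answer: nonzero zero-divisors of Z/9Z = {3, 6}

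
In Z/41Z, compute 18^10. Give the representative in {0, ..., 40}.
Use repeated squaring. Binary(10) = 1010. Walk through the bits of the exponent 10 left-to-right: at each bit after the leading one, square the running value, then multiply by 18 if the bit is 1 (always reducing mod 41):
  bit 1 = 1 (leading): start with 18.
  bit 2 = 0: square 18^2 = 324 ≡ 37 (mod 41).
  bit 3 = 1: square 37^2 = 1369 ≡ 16; bit is 1, so multiply 16·18 = 288 ≡ 1 (mod 41).
  bit 4 = 0: square 1^2 = 1 (mod 41).
Final value: 18^10 ≡ 1 (mod 41).

Final answer: 1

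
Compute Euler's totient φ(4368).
φ is multiplicative, with φ(p^e) = p^e − p^(e−1). Factorise 4368 = 2^4 · 3 · 7 · 13. Then
  φ(4368) = (2^4 − 2^3) · (3 − 1) · (7 − 1) · (13 − 1) = 8 · 2 · 6 · 12 = 1152.

Final answer: φ(4368) = 1152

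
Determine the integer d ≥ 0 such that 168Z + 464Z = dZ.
In the PID Z, (a, b) is generated by gcd(a, b). Compute gcd(464, 168) with the extended Euclidean algorithm, tracking rows (r, s, t) with s·464 + t·168 = r:
  row A: (464, 1, 0)   [1·464 + 0·168 = 464]
  row B: (168, 0, 1)   [0·464 + 1·168 = 168]
  464 = 2·168 + 128   → row C = row A − 2·row B = (128, 1, −2)   [check: 1·464 − 2·168 = 128]
  168 = 1·128 + 40   → row D = row B − 1·row C = (40, −1, 3)   [check: −1·464 + 3·168 = 40]
  128 = 3·40 + 8   → row E = row C − 3·row D = (8, 4, −11)   [check: 4·464 − 11·168 = 8]
  40 = 5·8 + 0   → remainder 0, stop. gcd = 8 (last nonzero row E).
So gcd(168, 464) = 8, with Bézout identity 4·464 − 11·168 = 8. Containment (⊇): the Bézout identity exhibits 8 as an element of (168, 464), giving (8) ⊆ (168, 464). Containment (⊆): since 8 | 168 and 8 | 464 (168 = 8·21, 464 = 8·58), every Z-linear combination of 168 and 464 is divisible by 8, so (168, 464) ⊆ (8). Therefore (168, 464) = (8), d = 8.

Final answer: (168, 464) = (8); d = 8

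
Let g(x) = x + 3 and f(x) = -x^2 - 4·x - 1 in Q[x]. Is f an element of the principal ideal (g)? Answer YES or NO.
In Q[x] the ideal (g) consists of all multiples of g, so f ∈ (g) iff g | f, i.e. iff the remainder of f on division by g is 0. Divide f by g (g is monic, so eliminate the leading term of the running remainder at each step):
  leading term -x^2: subtract (-x)·g(x) = -x^2 - 3·x, leaving -x - 1
  leading term -x: subtract (-1)·g(x) = -x - 3, leaving 2
The remainder r(x) = 2 ≠ 0 (and deg r < deg g), so g ∤ f, i.e. f ∉ (g).

Final answer: NO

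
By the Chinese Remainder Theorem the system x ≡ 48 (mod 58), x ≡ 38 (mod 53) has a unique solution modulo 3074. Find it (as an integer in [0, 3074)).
The moduli 58, 53 are pairwise coprime, so by the CRT there is a unique solution mod 58·53 = 3074.
Solve by successive substitution. Start with x ≡ 48 (mod 58).
  Combine with x ≡ 38 (mod 53): write x = 48 + 58·t and require 48 + 58·t ≡ 38 (mod 53), i.e. 58·t ≡ 38 − 48 ≡ 43 (mod 53). Since 58^(−1) ≡ 32 (mod 53) (58 ≡ 5 (mod 53)), t ≡ 32·43 ≡ 51 (mod 53). So x ≡ 48 + 58·51 = 3006 (mod 3074).
Unique solution in [0, 3074): x = 3006.

Final answer: x ≡ 3006 (mod 3074); the representative in [0, 3074) is 3006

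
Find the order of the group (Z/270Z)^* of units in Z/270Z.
|(Z/270Z)^*| = 72

(Z/270Z)^* consists of the classes a with gcd(a, 270) = 1, so its order is φ(270). φ is multiplicative, with φ(p^e) = p^e − p^(e−1). Factorise 270 = 2 · 3^3 · 5. Then
  φ(270) = (2 − 1) · (3^3 − 3^2) · (5 − 1) = 1 · 18 · 4 = 72.
Thus |(Z/270Z)^*| = 72.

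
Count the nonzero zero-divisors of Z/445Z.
Z/445Z has 92 nonzero zero-divisors

In Z/445Z each nonzero element is either a unit (gcd with 445 is 1) or a zero-divisor (gcd > 1). The number of units is φ(445): factorise 445 = 5 · 89, so φ(445) = (5 − 1) · (89 − 1) = 4 · 88 = 352. The nonzero elements number 445 − 1 = 444. Hence the nonzero zero-divisors number 444 − 352 = 92.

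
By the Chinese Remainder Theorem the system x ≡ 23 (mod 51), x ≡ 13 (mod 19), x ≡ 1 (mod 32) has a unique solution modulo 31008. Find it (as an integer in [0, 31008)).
x ≡ 2369 (mod 31008); the representative in [0, 31008) is 2369

The moduli 51, 19, 32 are pairwise coprime, so by the CRT there is a unique solution mod 51·19·32 = 31008.
Solve by successive substitution. Start with x ≡ 23 (mod 51).
  Combine with x ≡ 13 (mod 19): write x = 23 + 51·t and require 23 + 51·t ≡ 13 (mod 19), i.e. 51·t ≡ 13 − 23 ≡ 9 (mod 19). Since 51^(−1) ≡ 3 (mod 19) (51 ≡ 13 (mod 19)), t ≡ 3·9 ≡ 8 (mod 19). So x ≡ 23 + 51·8 = 431 (mod 969).
  Combine with x ≡ 1 (mod 32): write x = 431 + 969·t and require 431 + 969·t ≡ 1 (mod 32), i.e. 969·t ≡ 1 − 431 ≡ 18 (mod 32). Since 969^(−1) ≡ 25 (mod 32) (969 ≡ 9 (mod 32)), t ≡ 25·18 ≡ 2 (mod 32). So x ≡ 431 + 969·2 = 2369 (mod 31008).
Unique solution in [0, 31008): x = 2369.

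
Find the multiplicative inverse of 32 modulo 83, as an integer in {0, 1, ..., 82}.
Apply the extended Euclidean algorithm to (83, 32), tracking rows (r, s, t) with s·83 + t·32 = r. Each division r_prev = q·r_cur + r_new produces the new row as (previous row) − q·(current row):
  row A: (83, 1, 0)   [1·83 + 0·32 = 83]
  row B: (32, 0, 1)   [0·83 + 1·32 = 32]
  83 = 2·32 + 19   → row C = row A − 2·row B = (19, 1, −2)   [check: 1·83 − 2·32 = 19]
  32 = 1·19 + 13   → row D = row B − 1·row C = (13, −1, 3)   [check: −1·83 + 3·32 = 13]
  19 = 1·13 + 6   → row E = row C − 1·row D = (6, 2, −5)   [check: 2·83 − 5·32 = 6]
  13 = 2·6 + 1   → row F = row D − 2·row E = (1, −5, 13)   [check: −5·83 + 13·32 = 1]
  6 = 6·1 + 0   → remainder 0, stop. gcd = 1 (last nonzero row F).
The gcd is 1, so 32 is invertible mod 83. The last nonzero row gives −5·83 + 13·32 = 1, so t = 13. So 32^(−1) ≡ 13 (mod 83). Verify: 32 · 13 = 416 ≡ 1 (mod 83). ✓

Final answer: 32^(−1) ≡ 13 (mod 83)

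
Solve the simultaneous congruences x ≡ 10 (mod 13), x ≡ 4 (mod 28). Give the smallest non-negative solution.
x ≡ 88 (mod 364); the representative in [0, 364) is 88

The moduli 13, 28 are pairwise coprime, so by the CRT there is a unique solution mod 13·28 = 364.
Solve by successive substitution. Start with x ≡ 10 (mod 13).
  Combine with x ≡ 4 (mod 28): write x = 10 + 13·t and require 10 + 13·t ≡ 4 (mod 28), i.e. 13·t ≡ 4 − 10 ≡ 22 (mod 28). Since 13^(−1) ≡ 13 (mod 28), t ≡ 13·22 ≡ 6 (mod 28). So x ≡ 10 + 13·6 = 88 (mod 364).
Unique solution in [0, 364): x = 88.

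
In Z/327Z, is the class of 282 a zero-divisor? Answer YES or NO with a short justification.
gcd(282, 327) = 3 > 1, so 282 is not a unit in Z/327Z. In Z/nZ every nonzero non-unit is a zero-divisor: explicitly, take b = 327/gcd = 109 ≠ 0 (mod 327); then 282·109 = 30738 = 94·327, i.e. 282·109 ≡ 0 (mod 327). So 282 is a zero-divisor.

Final answer: YES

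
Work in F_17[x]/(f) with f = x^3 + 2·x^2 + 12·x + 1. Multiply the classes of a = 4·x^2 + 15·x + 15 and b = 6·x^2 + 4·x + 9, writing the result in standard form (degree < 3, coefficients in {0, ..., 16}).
a · b ≡ 3·x^2 + 2·x + 9 (mod f(x))

Multiply as integer polynomials: a · b = 24·x^4 + 106·x^3 + 186·x^2 + 195·x + 135. Reducing coefficients mod 17: a · b ≡ 7·x^4 + 4·x^3 + 16·x^2 + 8·x + 16. Now divide by f(x) = x^3 + 2·x^2 + 12·x + 1 in F_17[x], eliminating the leading term at each step:
  leading term 7·x^4: subtract (7·x)·f(x) = 7·x^4 + 14·x^3 + 16·x^2 + 7·x, leaving 7·x^3 + x + 16 (coefficients mod 17)
  leading term 7·x^3: subtract (7)·f(x) = 7·x^3 + 14·x^2 + 16·x + 7, leaving 3·x^2 + 2·x + 9 (coefficients mod 17)
The degree is now < 3, so this is the remainder. Hence a · b ≡ 3·x^2 + 2·x + 9 in F_17[x]/(f).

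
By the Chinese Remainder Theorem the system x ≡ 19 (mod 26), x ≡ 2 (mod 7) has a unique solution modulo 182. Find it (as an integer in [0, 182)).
The moduli 26, 7 are pairwise coprime, so by the CRT there is a unique solution mod 26·7 = 182.
Solve by successive substitution. Start with x ≡ 19 (mod 26).
  Combine with x ≡ 2 (mod 7): write x = 19 + 26·t and require 19 + 26·t ≡ 2 (mod 7), i.e. 26·t ≡ 2 − 19 ≡ 4 (mod 7). Since 26^(−1) ≡ 3 (mod 7) (26 ≡ 5 (mod 7)), t ≡ 3·4 ≡ 5 (mod 7). So x ≡ 19 + 26·5 = 149 (mod 182).
Unique solution in [0, 182): x = 149.

Final answer: x ≡ 149 (mod 182); the representative in [0, 182) is 149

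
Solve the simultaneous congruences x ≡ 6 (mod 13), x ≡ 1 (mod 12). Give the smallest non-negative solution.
x ≡ 97 (mod 156); the representative in [0, 156) is 97

The moduli 13, 12 are pairwise coprime, so by the CRT there is a unique solution mod 13·12 = 156.
Solve by successive substitution. Start with x ≡ 6 (mod 13).
  Combine with x ≡ 1 (mod 12): write x = 6 + 13·t and require 6 + 13·t ≡ 1 (mod 12), i.e. 13·t ≡ 1 − 6 ≡ 7 (mod 12). Since 13^(−1) ≡ 1 (mod 12) (13 ≡ 1 (mod 12)), t ≡ 1·7 ≡ 7 (mod 12). So x ≡ 6 + 13·7 = 97 (mod 156).
Unique solution in [0, 156): x = 97.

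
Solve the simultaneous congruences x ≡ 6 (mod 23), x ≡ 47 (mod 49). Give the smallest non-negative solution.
The moduli 23, 49 are pairwise coprime, so by the CRT there is a unique solution mod 23·49 = 1127.
Solve by successive substitution. Start with x ≡ 6 (mod 23).
  Combine with x ≡ 47 (mod 49): write x = 6 + 23·t and require 6 + 23·t ≡ 47 (mod 49), i.e. 23·t ≡ 47 − 6 ≡ 41 (mod 49). Since 23^(−1) ≡ 32 (mod 49), t ≡ 32·41 ≡ 38 (mod 49). So x ≡ 6 + 23·38 = 880 (mod 1127).
Unique solution in [0, 1127): x = 880.

Final answer: x ≡ 880 (mod 1127); the representative in [0, 1127) is 880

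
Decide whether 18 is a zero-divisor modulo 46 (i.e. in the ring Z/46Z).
gcd(18, 46) = 2 > 1, so 18 is not a unit in Z/46Z. In Z/nZ every nonzero non-unit is a zero-divisor: explicitly, take b = 46/gcd = 23 ≠ 0 (mod 46); then 18·23 = 414 = 9·46, i.e. 18·23 ≡ 0 (mod 46). So 18 is a zero-divisor.

Final answer: YES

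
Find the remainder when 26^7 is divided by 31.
Use repeated squaring. Binary(7) = 111. Walk through the bits of the exponent 7 left-to-right: at each bit after the leading one, square the running value, then multiply by 26 if the bit is 1 (always reducing mod 31):
  bit 1 = 1 (leading): start with 26.
  bit 2 = 1: square 26^2 = 676 ≡ 25; bit is 1, so multiply 25·26 = 650 ≡ 30 (mod 31).
  bit 3 = 1: square 30^2 = 900 ≡ 1; bit is 1, so multiply 1·26 = 26 (mod 31).
Final value: 26^7 ≡ 26 (mod 31).

Final answer: 26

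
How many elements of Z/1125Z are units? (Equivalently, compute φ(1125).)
An element a ∈ Z/1125Z is a unit iff gcd(a, 1125) = 1, so the number of units is φ(1125). φ is multiplicative, with φ(p^e) = p^e − p^(e−1). Factorise 1125 = 3^2 · 5^3. Then
  φ(1125) = (3^2 − 3^1) · (5^3 − 5^2) = 6 · 100 = 600.

Final answer: Z/1125Z has φ(1125) = 600 units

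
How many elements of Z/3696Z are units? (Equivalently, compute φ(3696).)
Z/3696Z has φ(3696) = 960 units

An element a ∈ Z/3696Z is a unit iff gcd(a, 3696) = 1, so the number of units is φ(3696). φ is multiplicative, with φ(p^e) = p^e − p^(e−1). Factorise 3696 = 2^4 · 3 · 7 · 11. Then
  φ(3696) = (2^4 − 2^3) · (3 − 1) · (7 − 1) · (11 − 1) = 8 · 2 · 6 · 10 = 960.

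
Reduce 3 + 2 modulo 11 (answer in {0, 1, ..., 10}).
Both summands are already reduced mod 11. 3 + 2 = 5; 5 = 0·11 + 5, so (3 + 2) mod 11 = 5.

Final answer: 5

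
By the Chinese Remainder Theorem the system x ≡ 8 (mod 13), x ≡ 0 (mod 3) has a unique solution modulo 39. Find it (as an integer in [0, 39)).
The moduli 13, 3 are pairwise coprime, so by the CRT there is a unique solution mod 13·3 = 39.
Solve by successive substitution. Start with x ≡ 8 (mod 13).
  Combine with x ≡ 0 (mod 3): write x = 8 + 13·t and require 8 + 13·t ≡ 0 (mod 3), i.e. 13·t ≡ 0 − 8 ≡ 1 (mod 3). Since 13^(−1) ≡ 1 (mod 3) (13 ≡ 1 (mod 3)), t ≡ 1·1 ≡ 1 (mod 3). So x ≡ 8 + 13·1 = 21 (mod 39).
Unique solution in [0, 39): x = 21.

Final answer: x ≡ 21 (mod 39); the representative in [0, 39) is 21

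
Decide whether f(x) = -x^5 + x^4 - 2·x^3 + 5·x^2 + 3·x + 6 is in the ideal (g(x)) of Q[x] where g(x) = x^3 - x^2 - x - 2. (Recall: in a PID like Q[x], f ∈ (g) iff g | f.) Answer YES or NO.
YES

In Q[x] the ideal (g) consists of all multiples of g, so f ∈ (g) iff g | f, i.e. iff the remainder of f on division by g is 0. Divide f by g (g is monic, so eliminate the leading term of the running remainder at each step):
  leading term -x^5: subtract (-x^2)·g(x) = -x^5 + x^4 + x^3 + 2·x^2, leaving -3·x^3 + 3·x^2 + 3·x + 6
  leading term -3·x^3: subtract (-3)·g(x) = -3·x^3 + 3·x^2 + 3·x + 6, leaving 0
The remainder is 0, so f(x) = g(x) · h(x) with h(x) = -x^2 - 3. Hence g | f, i.e. f ∈ (g).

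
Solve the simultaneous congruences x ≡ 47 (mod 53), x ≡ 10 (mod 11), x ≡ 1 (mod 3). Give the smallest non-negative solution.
The moduli 53, 11, 3 are pairwise coprime, so by the CRT there is a unique solution mod 53·11·3 = 1749.
Solve by successive substitution. Start with x ≡ 47 (mod 53).
  Combine with x ≡ 10 (mod 11): write x = 47 + 53·t and require 47 + 53·t ≡ 10 (mod 11), i.e. 53·t ≡ 10 − 47 ≡ 7 (mod 11). Since 53^(−1) ≡ 5 (mod 11) (53 ≡ 9 (mod 11)), t ≡ 5·7 ≡ 2 (mod 11). So x ≡ 47 + 53·2 = 153 (mod 583).
  Combine with x ≡ 1 (mod 3): write x = 153 + 583·t and require 153 + 583·t ≡ 1 (mod 3), i.e. 583·t ≡ 1 − 153 ≡ 1 (mod 3). Since 583^(−1) ≡ 1 (mod 3) (583 ≡ 1 (mod 3)), t ≡ 1·1 ≡ 1 (mod 3). So x ≡ 153 + 583·1 = 736 (mod 1749).
Unique solution in [0, 1749): x = 736.

Final answer: x ≡ 736 (mod 1749); the representative in [0, 1749) is 736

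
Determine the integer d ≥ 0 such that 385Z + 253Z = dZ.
(385, 253) = (11); d = 11

In the PID Z, (a, b) is generated by gcd(a, b). Compute gcd(385, 253) with the extended Euclidean algorithm, tracking rows (r, s, t) with s·385 + t·253 = r:
  row A: (385, 1, 0)   [1·385 + 0·253 = 385]
  row B: (253, 0, 1)   [0·385 + 1·253 = 253]
  385 = 1·253 + 132   → row C = row A − 1·row B = (132, 1, −1)   [check: 1·385 − 1·253 = 132]
  253 = 1·132 + 121   → row D = row B − 1·row C = (121, −1, 2)   [check: −1·385 + 2·253 = 121]
  132 = 1·121 + 11   → row E = row C − 1·row D = (11, 2, −3)   [check: 2·385 − 3·253 = 11]
  121 = 11·11 + 0   → remainder 0, stop. gcd = 11 (last nonzero row E).
So gcd(385, 253) = 11, with Bézout identity 2·385 − 3·253 = 11. Containment (⊇): the Bézout identity exhibits 11 as an element of (385, 253), giving (11) ⊆ (385, 253). Containment (⊆): since 11 | 385 and 11 | 253 (385 = 11·35, 253 = 11·23), every Z-linear combination of 385 and 253 is divisible by 11, so (385, 253) ⊆ (11). Therefore (385, 253) = (11), d = 11.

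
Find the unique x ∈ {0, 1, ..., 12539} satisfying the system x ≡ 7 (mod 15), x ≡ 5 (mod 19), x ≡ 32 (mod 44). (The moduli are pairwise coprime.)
x ≡ 4432 (mod 12540); the representative in [0, 12540) is 4432

The moduli 15, 19, 44 are pairwise coprime, so by the CRT there is a unique solution mod 15·19·44 = 12540.
Solve by successive substitution. Start with x ≡ 7 (mod 15).
  Combine with x ≡ 5 (mod 19): write x = 7 + 15·t and require 7 + 15·t ≡ 5 (mod 19), i.e. 15·t ≡ 5 − 7 ≡ 17 (mod 19). Since 15^(−1) ≡ 14 (mod 19), t ≡ 14·17 ≡ 10 (mod 19). So x ≡ 7 + 15·10 = 157 (mod 285).
  Combine with x ≡ 32 (mod 44): write x = 157 + 285·t and require 157 + 285·t ≡ 32 (mod 44), i.e. 285·t ≡ 32 − 157 ≡ 7 (mod 44). Since 285^(−1) ≡ 21 (mod 44) (285 ≡ 21 (mod 44)), t ≡ 21·7 ≡ 15 (mod 44). So x ≡ 157 + 285·15 = 4432 (mod 12540).
Unique solution in [0, 12540): x = 4432.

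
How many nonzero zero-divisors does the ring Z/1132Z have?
Z/1132Z has 567 nonzero zero-divisors

In Z/1132Z each nonzero element is either a unit (gcd with 1132 is 1) or a zero-divisor (gcd > 1). The number of units is φ(1132): factorise 1132 = 2^2 · 283, so φ(1132) = (2^2 − 2^1) · (283 − 1) = 2 · 282 = 564. The nonzero elements number 1132 − 1 = 1131. Hence the nonzero zero-divisors number 1131 − 564 = 567.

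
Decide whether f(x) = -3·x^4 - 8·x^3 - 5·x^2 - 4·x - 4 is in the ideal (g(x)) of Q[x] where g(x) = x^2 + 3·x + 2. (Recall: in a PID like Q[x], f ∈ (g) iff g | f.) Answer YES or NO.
In Q[x] the ideal (g) consists of all multiples of g, so f ∈ (g) iff g | f, i.e. iff the remainder of f on division by g is 0. Divide f by g (g is monic, so eliminate the leading term of the running remainder at each step):
  leading term -3·x^4: subtract (-3·x^2)·g(x) = -3·x^4 - 9·x^3 - 6·x^2, leaving x^3 + x^2 - 4·x - 4
  leading term x^3: subtract (x)·g(x) = x^3 + 3·x^2 + 2·x, leaving -2·x^2 - 6·x - 4
  leading term -2·x^2: subtract (-2)·g(x) = -2·x^2 - 6·x - 4, leaving 0
The remainder is 0, so f(x) = g(x) · h(x) with h(x) = -3·x^2 + x - 2. Hence g | f, i.e. f ∈ (g).

Final answer: YES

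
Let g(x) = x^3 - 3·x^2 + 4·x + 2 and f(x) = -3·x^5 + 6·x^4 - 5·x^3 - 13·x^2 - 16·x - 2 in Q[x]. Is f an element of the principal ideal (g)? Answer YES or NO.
NO

In Q[x] the ideal (g) consists of all multiples of g, so f ∈ (g) iff g | f, i.e. iff the remainder of f on division by g is 0. Divide f by g (g is monic, so eliminate the leading term of the running remainder at each step):
  leading term -3·x^5: subtract (-3·x^2)·g(x) = -3·x^5 + 9·x^4 - 12·x^3 - 6·x^2, leaving -3·x^4 + 7·x^3 - 7·x^2 - 16·x - 2
  leading term -3·x^4: subtract (-3·x)·g(x) = -3·x^4 + 9·x^3 - 12·x^2 - 6·x, leaving -2·x^3 + 5·x^2 - 10·x - 2
  leading term -2·x^3: subtract (-2)·g(x) = -2·x^3 + 6·x^2 - 8·x - 4, leaving -x^2 - 2·x + 2
The remainder r(x) = -x^2 - 2·x + 2 ≠ 0 (and deg r < deg g), so g ∤ f, i.e. f ∉ (g).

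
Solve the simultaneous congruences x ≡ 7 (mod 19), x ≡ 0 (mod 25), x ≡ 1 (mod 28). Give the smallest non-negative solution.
The moduli 19, 25, 28 are pairwise coprime, so by the CRT there is a unique solution mod 19·25·28 = 13300.
Solve by successive substitution. Start with x ≡ 7 (mod 19).
  Combine with x ≡ 0 (mod 25): write x = 7 + 19·t and require 7 + 19·t ≡ 0 (mod 25), i.e. 19·t ≡ 0 − 7 ≡ 18 (mod 25). Since 19^(−1) ≡ 4 (mod 25), t ≡ 4·18 ≡ 22 (mod 25). So x ≡ 7 + 19·22 = 425 (mod 475).
  Combine with x ≡ 1 (mod 28): write x = 425 + 475·t and require 425 + 475·t ≡ 1 (mod 28), i.e. 475·t ≡ 1 − 425 ≡ 24 (mod 28). Since 475^(−1) ≡ 27 (mod 28) (475 ≡ 27 (mod 28)), t ≡ 27·24 ≡ 4 (mod 28). So x ≡ 425 + 475·4 = 2325 (mod 13300).
Unique solution in [0, 13300): x = 2325.

Final answer: x ≡ 2325 (mod 13300); the representative in [0, 13300) is 2325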